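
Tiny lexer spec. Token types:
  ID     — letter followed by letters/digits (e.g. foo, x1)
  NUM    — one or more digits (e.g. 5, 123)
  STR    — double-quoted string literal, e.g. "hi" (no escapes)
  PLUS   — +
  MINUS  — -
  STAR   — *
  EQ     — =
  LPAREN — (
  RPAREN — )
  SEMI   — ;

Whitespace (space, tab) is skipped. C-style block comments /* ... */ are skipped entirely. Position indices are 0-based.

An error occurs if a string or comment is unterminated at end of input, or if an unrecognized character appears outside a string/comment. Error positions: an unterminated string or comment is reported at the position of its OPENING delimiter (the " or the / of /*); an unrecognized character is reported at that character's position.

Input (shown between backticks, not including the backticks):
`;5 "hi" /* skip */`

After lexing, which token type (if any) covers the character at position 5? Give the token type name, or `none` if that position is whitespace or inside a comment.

Answer: STR

Derivation:
pos=0: emit SEMI ';'
pos=1: emit NUM '5' (now at pos=2)
pos=3: enter STRING mode
pos=3: emit STR "hi" (now at pos=7)
pos=8: enter COMMENT mode (saw '/*')
exit COMMENT mode (now at pos=18)
DONE. 3 tokens: [SEMI, NUM, STR]
Position 5: char is 'i' -> STR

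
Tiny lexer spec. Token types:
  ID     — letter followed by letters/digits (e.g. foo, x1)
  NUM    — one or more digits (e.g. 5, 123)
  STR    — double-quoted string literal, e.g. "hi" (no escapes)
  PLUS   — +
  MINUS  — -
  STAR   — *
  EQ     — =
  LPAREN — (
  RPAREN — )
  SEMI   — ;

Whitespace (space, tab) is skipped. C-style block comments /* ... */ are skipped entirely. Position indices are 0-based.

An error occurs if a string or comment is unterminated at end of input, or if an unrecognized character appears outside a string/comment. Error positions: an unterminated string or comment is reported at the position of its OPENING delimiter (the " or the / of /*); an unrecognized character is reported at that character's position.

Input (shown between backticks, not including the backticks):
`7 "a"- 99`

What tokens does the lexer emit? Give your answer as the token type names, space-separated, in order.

Answer: NUM STR MINUS NUM

Derivation:
pos=0: emit NUM '7' (now at pos=1)
pos=2: enter STRING mode
pos=2: emit STR "a" (now at pos=5)
pos=5: emit MINUS '-'
pos=7: emit NUM '99' (now at pos=9)
DONE. 4 tokens: [NUM, STR, MINUS, NUM]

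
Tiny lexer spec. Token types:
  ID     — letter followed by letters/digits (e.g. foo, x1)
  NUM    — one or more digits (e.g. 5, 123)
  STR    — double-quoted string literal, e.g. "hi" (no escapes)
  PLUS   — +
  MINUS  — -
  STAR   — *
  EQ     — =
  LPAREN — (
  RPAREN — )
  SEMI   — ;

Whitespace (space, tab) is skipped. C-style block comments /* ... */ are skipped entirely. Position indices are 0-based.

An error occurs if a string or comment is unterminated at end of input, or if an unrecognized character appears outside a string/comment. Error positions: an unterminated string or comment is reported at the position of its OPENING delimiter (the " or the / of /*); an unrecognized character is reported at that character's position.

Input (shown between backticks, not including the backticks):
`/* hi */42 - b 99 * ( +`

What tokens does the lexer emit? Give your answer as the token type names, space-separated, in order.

pos=0: enter COMMENT mode (saw '/*')
exit COMMENT mode (now at pos=8)
pos=8: emit NUM '42' (now at pos=10)
pos=11: emit MINUS '-'
pos=13: emit ID 'b' (now at pos=14)
pos=15: emit NUM '99' (now at pos=17)
pos=18: emit STAR '*'
pos=20: emit LPAREN '('
pos=22: emit PLUS '+'
DONE. 7 tokens: [NUM, MINUS, ID, NUM, STAR, LPAREN, PLUS]

Answer: NUM MINUS ID NUM STAR LPAREN PLUS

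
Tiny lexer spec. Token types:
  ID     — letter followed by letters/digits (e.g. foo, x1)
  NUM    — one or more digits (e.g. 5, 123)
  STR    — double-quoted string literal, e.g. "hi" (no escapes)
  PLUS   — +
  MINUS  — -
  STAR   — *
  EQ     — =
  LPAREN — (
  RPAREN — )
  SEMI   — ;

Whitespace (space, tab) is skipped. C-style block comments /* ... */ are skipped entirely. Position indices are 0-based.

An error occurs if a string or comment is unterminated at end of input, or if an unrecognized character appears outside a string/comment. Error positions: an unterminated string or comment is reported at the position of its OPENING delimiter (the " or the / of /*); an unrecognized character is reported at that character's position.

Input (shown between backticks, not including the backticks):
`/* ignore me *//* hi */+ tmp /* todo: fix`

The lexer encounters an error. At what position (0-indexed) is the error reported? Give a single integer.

Answer: 29

Derivation:
pos=0: enter COMMENT mode (saw '/*')
exit COMMENT mode (now at pos=15)
pos=15: enter COMMENT mode (saw '/*')
exit COMMENT mode (now at pos=23)
pos=23: emit PLUS '+'
pos=25: emit ID 'tmp' (now at pos=28)
pos=29: enter COMMENT mode (saw '/*')
pos=29: ERROR — unterminated comment (reached EOF)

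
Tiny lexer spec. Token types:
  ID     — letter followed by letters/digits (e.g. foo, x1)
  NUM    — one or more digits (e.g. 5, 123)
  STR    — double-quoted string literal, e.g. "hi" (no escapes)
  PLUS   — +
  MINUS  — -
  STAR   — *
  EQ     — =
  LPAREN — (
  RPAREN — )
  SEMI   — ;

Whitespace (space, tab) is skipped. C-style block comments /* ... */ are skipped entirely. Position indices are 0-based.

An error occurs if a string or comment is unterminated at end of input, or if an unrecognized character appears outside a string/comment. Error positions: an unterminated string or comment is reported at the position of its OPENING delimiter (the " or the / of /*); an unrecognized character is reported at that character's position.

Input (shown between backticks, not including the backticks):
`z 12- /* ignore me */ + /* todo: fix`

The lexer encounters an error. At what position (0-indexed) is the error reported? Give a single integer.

Answer: 24

Derivation:
pos=0: emit ID 'z' (now at pos=1)
pos=2: emit NUM '12' (now at pos=4)
pos=4: emit MINUS '-'
pos=6: enter COMMENT mode (saw '/*')
exit COMMENT mode (now at pos=21)
pos=22: emit PLUS '+'
pos=24: enter COMMENT mode (saw '/*')
pos=24: ERROR — unterminated comment (reached EOF)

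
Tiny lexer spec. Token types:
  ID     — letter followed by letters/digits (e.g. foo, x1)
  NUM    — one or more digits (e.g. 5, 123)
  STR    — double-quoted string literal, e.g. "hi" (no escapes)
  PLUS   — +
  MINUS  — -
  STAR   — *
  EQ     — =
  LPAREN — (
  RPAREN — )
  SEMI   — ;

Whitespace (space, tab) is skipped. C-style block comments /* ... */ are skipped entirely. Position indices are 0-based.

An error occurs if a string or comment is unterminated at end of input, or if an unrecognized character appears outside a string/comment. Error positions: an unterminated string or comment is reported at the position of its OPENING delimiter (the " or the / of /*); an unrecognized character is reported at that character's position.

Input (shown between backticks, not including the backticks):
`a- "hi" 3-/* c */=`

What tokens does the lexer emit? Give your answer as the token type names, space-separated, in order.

pos=0: emit ID 'a' (now at pos=1)
pos=1: emit MINUS '-'
pos=3: enter STRING mode
pos=3: emit STR "hi" (now at pos=7)
pos=8: emit NUM '3' (now at pos=9)
pos=9: emit MINUS '-'
pos=10: enter COMMENT mode (saw '/*')
exit COMMENT mode (now at pos=17)
pos=17: emit EQ '='
DONE. 6 tokens: [ID, MINUS, STR, NUM, MINUS, EQ]

Answer: ID MINUS STR NUM MINUS EQ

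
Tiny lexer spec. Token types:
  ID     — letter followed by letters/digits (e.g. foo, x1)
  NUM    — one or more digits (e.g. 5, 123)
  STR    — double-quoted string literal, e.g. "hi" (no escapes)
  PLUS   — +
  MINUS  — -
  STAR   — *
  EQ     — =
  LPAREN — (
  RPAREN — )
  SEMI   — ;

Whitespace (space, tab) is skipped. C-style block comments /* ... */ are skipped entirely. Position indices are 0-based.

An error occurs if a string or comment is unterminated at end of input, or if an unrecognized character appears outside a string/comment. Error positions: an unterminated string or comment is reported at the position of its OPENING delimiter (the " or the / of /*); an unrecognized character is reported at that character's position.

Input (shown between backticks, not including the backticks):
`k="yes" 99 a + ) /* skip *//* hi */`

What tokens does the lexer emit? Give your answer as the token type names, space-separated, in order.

pos=0: emit ID 'k' (now at pos=1)
pos=1: emit EQ '='
pos=2: enter STRING mode
pos=2: emit STR "yes" (now at pos=7)
pos=8: emit NUM '99' (now at pos=10)
pos=11: emit ID 'a' (now at pos=12)
pos=13: emit PLUS '+'
pos=15: emit RPAREN ')'
pos=17: enter COMMENT mode (saw '/*')
exit COMMENT mode (now at pos=27)
pos=27: enter COMMENT mode (saw '/*')
exit COMMENT mode (now at pos=35)
DONE. 7 tokens: [ID, EQ, STR, NUM, ID, PLUS, RPAREN]

Answer: ID EQ STR NUM ID PLUS RPAREN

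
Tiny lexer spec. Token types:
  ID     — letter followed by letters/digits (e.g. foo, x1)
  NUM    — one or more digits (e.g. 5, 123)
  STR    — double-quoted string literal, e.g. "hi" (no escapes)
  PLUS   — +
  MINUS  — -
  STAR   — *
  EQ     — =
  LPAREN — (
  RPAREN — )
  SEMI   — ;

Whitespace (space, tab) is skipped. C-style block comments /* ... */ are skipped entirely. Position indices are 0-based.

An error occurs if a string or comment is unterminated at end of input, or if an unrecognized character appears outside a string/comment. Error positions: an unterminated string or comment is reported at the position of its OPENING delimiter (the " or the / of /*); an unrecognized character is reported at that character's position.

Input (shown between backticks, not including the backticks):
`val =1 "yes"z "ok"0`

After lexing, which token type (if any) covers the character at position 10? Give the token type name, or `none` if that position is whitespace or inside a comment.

Answer: STR

Derivation:
pos=0: emit ID 'val' (now at pos=3)
pos=4: emit EQ '='
pos=5: emit NUM '1' (now at pos=6)
pos=7: enter STRING mode
pos=7: emit STR "yes" (now at pos=12)
pos=12: emit ID 'z' (now at pos=13)
pos=14: enter STRING mode
pos=14: emit STR "ok" (now at pos=18)
pos=18: emit NUM '0' (now at pos=19)
DONE. 7 tokens: [ID, EQ, NUM, STR, ID, STR, NUM]
Position 10: char is 's' -> STR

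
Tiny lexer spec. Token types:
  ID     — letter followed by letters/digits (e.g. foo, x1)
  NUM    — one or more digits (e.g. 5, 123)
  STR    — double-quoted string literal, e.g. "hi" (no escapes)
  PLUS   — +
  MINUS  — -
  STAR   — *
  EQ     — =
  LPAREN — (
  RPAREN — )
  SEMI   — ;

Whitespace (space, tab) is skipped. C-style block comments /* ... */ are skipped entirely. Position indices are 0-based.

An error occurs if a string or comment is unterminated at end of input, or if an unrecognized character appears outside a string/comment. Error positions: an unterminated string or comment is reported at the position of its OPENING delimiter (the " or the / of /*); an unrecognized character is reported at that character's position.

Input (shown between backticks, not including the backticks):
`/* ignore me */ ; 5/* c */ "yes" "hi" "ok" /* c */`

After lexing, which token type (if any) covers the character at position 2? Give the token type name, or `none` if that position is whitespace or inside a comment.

Answer: none

Derivation:
pos=0: enter COMMENT mode (saw '/*')
exit COMMENT mode (now at pos=15)
pos=16: emit SEMI ';'
pos=18: emit NUM '5' (now at pos=19)
pos=19: enter COMMENT mode (saw '/*')
exit COMMENT mode (now at pos=26)
pos=27: enter STRING mode
pos=27: emit STR "yes" (now at pos=32)
pos=33: enter STRING mode
pos=33: emit STR "hi" (now at pos=37)
pos=38: enter STRING mode
pos=38: emit STR "ok" (now at pos=42)
pos=43: enter COMMENT mode (saw '/*')
exit COMMENT mode (now at pos=50)
DONE. 5 tokens: [SEMI, NUM, STR, STR, STR]
Position 2: char is ' ' -> none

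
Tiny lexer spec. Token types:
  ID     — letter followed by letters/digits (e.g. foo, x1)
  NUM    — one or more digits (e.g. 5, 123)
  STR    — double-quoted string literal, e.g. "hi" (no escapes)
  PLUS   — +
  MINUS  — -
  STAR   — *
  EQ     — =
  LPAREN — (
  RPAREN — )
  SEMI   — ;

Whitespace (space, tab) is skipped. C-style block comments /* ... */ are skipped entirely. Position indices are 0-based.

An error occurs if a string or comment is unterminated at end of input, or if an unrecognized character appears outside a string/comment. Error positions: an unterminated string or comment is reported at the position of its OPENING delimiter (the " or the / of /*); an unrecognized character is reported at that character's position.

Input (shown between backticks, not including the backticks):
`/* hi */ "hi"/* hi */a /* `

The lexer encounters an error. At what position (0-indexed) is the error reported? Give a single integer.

Answer: 23

Derivation:
pos=0: enter COMMENT mode (saw '/*')
exit COMMENT mode (now at pos=8)
pos=9: enter STRING mode
pos=9: emit STR "hi" (now at pos=13)
pos=13: enter COMMENT mode (saw '/*')
exit COMMENT mode (now at pos=21)
pos=21: emit ID 'a' (now at pos=22)
pos=23: enter COMMENT mode (saw '/*')
pos=23: ERROR — unterminated comment (reached EOF)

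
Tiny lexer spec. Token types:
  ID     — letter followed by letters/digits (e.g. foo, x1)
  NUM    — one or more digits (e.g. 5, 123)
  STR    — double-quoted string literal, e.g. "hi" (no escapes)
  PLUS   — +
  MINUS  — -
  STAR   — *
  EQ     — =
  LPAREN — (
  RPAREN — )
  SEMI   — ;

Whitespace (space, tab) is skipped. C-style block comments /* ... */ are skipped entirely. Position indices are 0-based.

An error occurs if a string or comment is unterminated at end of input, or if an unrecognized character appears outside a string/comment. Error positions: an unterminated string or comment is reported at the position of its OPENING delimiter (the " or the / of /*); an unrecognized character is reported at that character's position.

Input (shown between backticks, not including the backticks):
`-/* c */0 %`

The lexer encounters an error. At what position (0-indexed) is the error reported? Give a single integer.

Answer: 10

Derivation:
pos=0: emit MINUS '-'
pos=1: enter COMMENT mode (saw '/*')
exit COMMENT mode (now at pos=8)
pos=8: emit NUM '0' (now at pos=9)
pos=10: ERROR — unrecognized char '%'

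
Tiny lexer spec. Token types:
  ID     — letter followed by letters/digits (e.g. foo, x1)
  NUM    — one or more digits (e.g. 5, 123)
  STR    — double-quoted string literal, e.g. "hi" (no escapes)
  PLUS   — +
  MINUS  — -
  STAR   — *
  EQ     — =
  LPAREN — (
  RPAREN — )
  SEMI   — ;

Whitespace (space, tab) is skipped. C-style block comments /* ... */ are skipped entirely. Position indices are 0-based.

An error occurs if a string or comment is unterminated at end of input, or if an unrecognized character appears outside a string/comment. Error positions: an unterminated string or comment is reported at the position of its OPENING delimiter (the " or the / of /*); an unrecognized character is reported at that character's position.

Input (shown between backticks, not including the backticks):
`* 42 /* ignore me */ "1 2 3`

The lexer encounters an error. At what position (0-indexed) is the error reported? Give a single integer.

Answer: 21

Derivation:
pos=0: emit STAR '*'
pos=2: emit NUM '42' (now at pos=4)
pos=5: enter COMMENT mode (saw '/*')
exit COMMENT mode (now at pos=20)
pos=21: enter STRING mode
pos=21: ERROR — unterminated string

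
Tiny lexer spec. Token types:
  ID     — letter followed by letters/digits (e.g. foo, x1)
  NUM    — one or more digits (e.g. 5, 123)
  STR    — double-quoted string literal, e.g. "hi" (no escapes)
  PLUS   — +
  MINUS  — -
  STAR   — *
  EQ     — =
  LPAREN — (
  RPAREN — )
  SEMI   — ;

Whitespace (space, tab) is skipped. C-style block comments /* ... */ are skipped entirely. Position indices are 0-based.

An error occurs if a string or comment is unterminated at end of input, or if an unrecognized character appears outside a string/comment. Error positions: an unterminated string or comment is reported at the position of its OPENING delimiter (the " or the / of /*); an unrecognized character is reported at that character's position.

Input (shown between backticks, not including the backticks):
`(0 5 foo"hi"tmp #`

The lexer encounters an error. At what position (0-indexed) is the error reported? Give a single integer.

pos=0: emit LPAREN '('
pos=1: emit NUM '0' (now at pos=2)
pos=3: emit NUM '5' (now at pos=4)
pos=5: emit ID 'foo' (now at pos=8)
pos=8: enter STRING mode
pos=8: emit STR "hi" (now at pos=12)
pos=12: emit ID 'tmp' (now at pos=15)
pos=16: ERROR — unrecognized char '#'

Answer: 16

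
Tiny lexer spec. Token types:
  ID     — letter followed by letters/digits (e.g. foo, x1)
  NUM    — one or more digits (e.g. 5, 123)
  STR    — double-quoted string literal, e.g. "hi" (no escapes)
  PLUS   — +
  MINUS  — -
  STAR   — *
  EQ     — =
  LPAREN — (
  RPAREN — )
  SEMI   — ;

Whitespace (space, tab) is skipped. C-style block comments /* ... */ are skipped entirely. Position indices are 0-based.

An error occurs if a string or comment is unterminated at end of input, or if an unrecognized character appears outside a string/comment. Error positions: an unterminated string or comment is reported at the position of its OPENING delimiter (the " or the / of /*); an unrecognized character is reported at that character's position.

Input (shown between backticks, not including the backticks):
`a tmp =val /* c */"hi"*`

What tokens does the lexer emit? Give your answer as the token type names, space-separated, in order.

Answer: ID ID EQ ID STR STAR

Derivation:
pos=0: emit ID 'a' (now at pos=1)
pos=2: emit ID 'tmp' (now at pos=5)
pos=6: emit EQ '='
pos=7: emit ID 'val' (now at pos=10)
pos=11: enter COMMENT mode (saw '/*')
exit COMMENT mode (now at pos=18)
pos=18: enter STRING mode
pos=18: emit STR "hi" (now at pos=22)
pos=22: emit STAR '*'
DONE. 6 tokens: [ID, ID, EQ, ID, STR, STAR]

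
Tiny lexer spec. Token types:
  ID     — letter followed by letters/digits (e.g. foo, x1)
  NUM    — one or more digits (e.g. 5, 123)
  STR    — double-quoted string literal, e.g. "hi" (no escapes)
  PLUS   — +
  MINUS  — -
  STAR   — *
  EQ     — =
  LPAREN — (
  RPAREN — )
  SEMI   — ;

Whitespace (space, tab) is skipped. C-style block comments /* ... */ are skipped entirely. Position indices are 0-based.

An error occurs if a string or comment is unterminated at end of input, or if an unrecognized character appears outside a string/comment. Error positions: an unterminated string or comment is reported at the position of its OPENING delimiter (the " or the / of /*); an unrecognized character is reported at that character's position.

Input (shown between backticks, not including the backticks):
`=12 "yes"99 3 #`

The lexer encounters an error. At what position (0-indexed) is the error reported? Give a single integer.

pos=0: emit EQ '='
pos=1: emit NUM '12' (now at pos=3)
pos=4: enter STRING mode
pos=4: emit STR "yes" (now at pos=9)
pos=9: emit NUM '99' (now at pos=11)
pos=12: emit NUM '3' (now at pos=13)
pos=14: ERROR — unrecognized char '#'

Answer: 14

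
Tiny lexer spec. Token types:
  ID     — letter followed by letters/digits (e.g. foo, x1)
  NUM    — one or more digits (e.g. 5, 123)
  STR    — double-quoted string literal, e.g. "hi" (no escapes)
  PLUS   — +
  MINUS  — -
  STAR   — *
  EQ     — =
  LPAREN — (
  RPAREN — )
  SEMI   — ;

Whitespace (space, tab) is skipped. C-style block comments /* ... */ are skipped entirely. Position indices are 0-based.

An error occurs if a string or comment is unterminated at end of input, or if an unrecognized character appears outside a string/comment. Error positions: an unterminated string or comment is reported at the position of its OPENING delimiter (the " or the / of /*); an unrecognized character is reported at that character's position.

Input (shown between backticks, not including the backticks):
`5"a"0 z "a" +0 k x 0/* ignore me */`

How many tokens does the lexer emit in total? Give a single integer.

Answer: 10

Derivation:
pos=0: emit NUM '5' (now at pos=1)
pos=1: enter STRING mode
pos=1: emit STR "a" (now at pos=4)
pos=4: emit NUM '0' (now at pos=5)
pos=6: emit ID 'z' (now at pos=7)
pos=8: enter STRING mode
pos=8: emit STR "a" (now at pos=11)
pos=12: emit PLUS '+'
pos=13: emit NUM '0' (now at pos=14)
pos=15: emit ID 'k' (now at pos=16)
pos=17: emit ID 'x' (now at pos=18)
pos=19: emit NUM '0' (now at pos=20)
pos=20: enter COMMENT mode (saw '/*')
exit COMMENT mode (now at pos=35)
DONE. 10 tokens: [NUM, STR, NUM, ID, STR, PLUS, NUM, ID, ID, NUM]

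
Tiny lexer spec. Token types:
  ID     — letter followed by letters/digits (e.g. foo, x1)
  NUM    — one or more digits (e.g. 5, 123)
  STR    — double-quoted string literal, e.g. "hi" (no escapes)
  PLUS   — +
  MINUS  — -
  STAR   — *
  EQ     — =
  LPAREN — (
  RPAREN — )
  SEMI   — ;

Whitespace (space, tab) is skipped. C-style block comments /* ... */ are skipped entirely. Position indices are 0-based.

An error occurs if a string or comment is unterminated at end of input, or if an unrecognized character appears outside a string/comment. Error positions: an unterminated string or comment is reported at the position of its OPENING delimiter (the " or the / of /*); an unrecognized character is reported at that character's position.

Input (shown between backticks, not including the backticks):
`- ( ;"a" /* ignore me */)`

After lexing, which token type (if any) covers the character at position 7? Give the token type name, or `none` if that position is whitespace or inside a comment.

pos=0: emit MINUS '-'
pos=2: emit LPAREN '('
pos=4: emit SEMI ';'
pos=5: enter STRING mode
pos=5: emit STR "a" (now at pos=8)
pos=9: enter COMMENT mode (saw '/*')
exit COMMENT mode (now at pos=24)
pos=24: emit RPAREN ')'
DONE. 5 tokens: [MINUS, LPAREN, SEMI, STR, RPAREN]
Position 7: char is '"' -> STR

Answer: STR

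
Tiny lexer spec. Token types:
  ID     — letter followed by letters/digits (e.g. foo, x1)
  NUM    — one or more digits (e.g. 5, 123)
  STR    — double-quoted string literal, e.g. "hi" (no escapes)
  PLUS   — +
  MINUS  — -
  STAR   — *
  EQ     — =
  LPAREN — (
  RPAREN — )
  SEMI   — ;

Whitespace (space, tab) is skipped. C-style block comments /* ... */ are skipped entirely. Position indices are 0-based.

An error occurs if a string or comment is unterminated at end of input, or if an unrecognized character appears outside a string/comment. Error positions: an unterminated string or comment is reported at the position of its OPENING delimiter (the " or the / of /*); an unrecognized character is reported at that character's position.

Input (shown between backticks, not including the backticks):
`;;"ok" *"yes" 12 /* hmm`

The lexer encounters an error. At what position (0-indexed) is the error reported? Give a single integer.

Answer: 17

Derivation:
pos=0: emit SEMI ';'
pos=1: emit SEMI ';'
pos=2: enter STRING mode
pos=2: emit STR "ok" (now at pos=6)
pos=7: emit STAR '*'
pos=8: enter STRING mode
pos=8: emit STR "yes" (now at pos=13)
pos=14: emit NUM '12' (now at pos=16)
pos=17: enter COMMENT mode (saw '/*')
pos=17: ERROR — unterminated comment (reached EOF)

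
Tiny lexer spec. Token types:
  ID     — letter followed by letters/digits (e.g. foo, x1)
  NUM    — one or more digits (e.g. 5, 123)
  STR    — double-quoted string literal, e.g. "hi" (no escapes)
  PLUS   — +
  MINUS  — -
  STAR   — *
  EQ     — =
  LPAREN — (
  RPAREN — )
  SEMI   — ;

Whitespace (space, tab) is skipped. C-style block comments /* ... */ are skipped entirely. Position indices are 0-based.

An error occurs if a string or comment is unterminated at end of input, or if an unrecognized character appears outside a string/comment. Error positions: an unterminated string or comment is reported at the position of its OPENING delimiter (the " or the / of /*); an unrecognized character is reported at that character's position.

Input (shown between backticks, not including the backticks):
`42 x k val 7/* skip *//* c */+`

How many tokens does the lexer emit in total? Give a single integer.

pos=0: emit NUM '42' (now at pos=2)
pos=3: emit ID 'x' (now at pos=4)
pos=5: emit ID 'k' (now at pos=6)
pos=7: emit ID 'val' (now at pos=10)
pos=11: emit NUM '7' (now at pos=12)
pos=12: enter COMMENT mode (saw '/*')
exit COMMENT mode (now at pos=22)
pos=22: enter COMMENT mode (saw '/*')
exit COMMENT mode (now at pos=29)
pos=29: emit PLUS '+'
DONE. 6 tokens: [NUM, ID, ID, ID, NUM, PLUS]

Answer: 6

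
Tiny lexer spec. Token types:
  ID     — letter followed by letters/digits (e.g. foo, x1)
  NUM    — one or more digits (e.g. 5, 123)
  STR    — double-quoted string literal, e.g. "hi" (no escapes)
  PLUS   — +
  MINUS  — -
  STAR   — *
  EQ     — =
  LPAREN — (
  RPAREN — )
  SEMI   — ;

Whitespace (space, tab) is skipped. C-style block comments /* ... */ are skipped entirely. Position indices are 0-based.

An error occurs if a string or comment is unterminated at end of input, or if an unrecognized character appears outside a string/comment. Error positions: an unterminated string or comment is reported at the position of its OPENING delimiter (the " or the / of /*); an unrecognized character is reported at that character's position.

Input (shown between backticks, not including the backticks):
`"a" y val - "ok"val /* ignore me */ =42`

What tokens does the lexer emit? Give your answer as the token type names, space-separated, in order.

pos=0: enter STRING mode
pos=0: emit STR "a" (now at pos=3)
pos=4: emit ID 'y' (now at pos=5)
pos=6: emit ID 'val' (now at pos=9)
pos=10: emit MINUS '-'
pos=12: enter STRING mode
pos=12: emit STR "ok" (now at pos=16)
pos=16: emit ID 'val' (now at pos=19)
pos=20: enter COMMENT mode (saw '/*')
exit COMMENT mode (now at pos=35)
pos=36: emit EQ '='
pos=37: emit NUM '42' (now at pos=39)
DONE. 8 tokens: [STR, ID, ID, MINUS, STR, ID, EQ, NUM]

Answer: STR ID ID MINUS STR ID EQ NUM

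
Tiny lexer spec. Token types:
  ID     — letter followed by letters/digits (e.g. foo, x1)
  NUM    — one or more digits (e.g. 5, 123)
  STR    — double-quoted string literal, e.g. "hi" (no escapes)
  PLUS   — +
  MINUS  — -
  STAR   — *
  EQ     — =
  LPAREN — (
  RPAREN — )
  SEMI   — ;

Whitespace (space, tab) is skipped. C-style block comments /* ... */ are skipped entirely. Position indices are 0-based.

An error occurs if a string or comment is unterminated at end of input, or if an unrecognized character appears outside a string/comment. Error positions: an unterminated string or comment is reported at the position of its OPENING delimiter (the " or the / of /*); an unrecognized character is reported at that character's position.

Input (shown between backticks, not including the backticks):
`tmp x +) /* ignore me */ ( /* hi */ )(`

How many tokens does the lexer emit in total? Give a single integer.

pos=0: emit ID 'tmp' (now at pos=3)
pos=4: emit ID 'x' (now at pos=5)
pos=6: emit PLUS '+'
pos=7: emit RPAREN ')'
pos=9: enter COMMENT mode (saw '/*')
exit COMMENT mode (now at pos=24)
pos=25: emit LPAREN '('
pos=27: enter COMMENT mode (saw '/*')
exit COMMENT mode (now at pos=35)
pos=36: emit RPAREN ')'
pos=37: emit LPAREN '('
DONE. 7 tokens: [ID, ID, PLUS, RPAREN, LPAREN, RPAREN, LPAREN]

Answer: 7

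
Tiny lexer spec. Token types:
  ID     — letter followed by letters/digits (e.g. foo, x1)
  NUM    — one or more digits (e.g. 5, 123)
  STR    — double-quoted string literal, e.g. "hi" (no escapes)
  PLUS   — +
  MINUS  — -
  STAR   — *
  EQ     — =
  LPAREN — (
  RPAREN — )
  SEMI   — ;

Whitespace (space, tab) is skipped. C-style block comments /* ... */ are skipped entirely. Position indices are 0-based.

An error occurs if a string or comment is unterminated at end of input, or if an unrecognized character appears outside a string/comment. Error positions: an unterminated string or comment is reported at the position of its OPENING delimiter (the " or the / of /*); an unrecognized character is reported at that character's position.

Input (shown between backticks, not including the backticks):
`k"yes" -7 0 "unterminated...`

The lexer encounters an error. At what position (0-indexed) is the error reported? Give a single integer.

pos=0: emit ID 'k' (now at pos=1)
pos=1: enter STRING mode
pos=1: emit STR "yes" (now at pos=6)
pos=7: emit MINUS '-'
pos=8: emit NUM '7' (now at pos=9)
pos=10: emit NUM '0' (now at pos=11)
pos=12: enter STRING mode
pos=12: ERROR — unterminated string

Answer: 12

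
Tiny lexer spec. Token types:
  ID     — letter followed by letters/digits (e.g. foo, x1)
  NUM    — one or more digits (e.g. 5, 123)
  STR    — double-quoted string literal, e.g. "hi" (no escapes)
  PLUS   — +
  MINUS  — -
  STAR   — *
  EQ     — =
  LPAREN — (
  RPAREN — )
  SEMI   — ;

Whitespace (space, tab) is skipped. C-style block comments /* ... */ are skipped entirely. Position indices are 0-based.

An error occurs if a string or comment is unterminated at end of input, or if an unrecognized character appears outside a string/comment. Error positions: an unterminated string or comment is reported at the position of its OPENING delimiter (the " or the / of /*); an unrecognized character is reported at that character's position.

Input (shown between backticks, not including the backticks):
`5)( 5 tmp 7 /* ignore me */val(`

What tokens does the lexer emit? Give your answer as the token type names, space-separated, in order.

Answer: NUM RPAREN LPAREN NUM ID NUM ID LPAREN

Derivation:
pos=0: emit NUM '5' (now at pos=1)
pos=1: emit RPAREN ')'
pos=2: emit LPAREN '('
pos=4: emit NUM '5' (now at pos=5)
pos=6: emit ID 'tmp' (now at pos=9)
pos=10: emit NUM '7' (now at pos=11)
pos=12: enter COMMENT mode (saw '/*')
exit COMMENT mode (now at pos=27)
pos=27: emit ID 'val' (now at pos=30)
pos=30: emit LPAREN '('
DONE. 8 tokens: [NUM, RPAREN, LPAREN, NUM, ID, NUM, ID, LPAREN]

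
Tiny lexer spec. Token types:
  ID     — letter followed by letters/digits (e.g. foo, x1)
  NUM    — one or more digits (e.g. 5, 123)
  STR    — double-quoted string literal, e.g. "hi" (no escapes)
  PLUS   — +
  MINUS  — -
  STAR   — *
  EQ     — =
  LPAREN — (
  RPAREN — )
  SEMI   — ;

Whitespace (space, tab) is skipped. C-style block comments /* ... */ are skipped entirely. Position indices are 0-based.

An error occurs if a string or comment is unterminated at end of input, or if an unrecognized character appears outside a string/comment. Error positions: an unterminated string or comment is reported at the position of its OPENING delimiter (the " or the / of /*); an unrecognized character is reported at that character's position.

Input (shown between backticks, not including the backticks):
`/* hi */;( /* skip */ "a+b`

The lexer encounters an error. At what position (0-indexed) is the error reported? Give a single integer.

Answer: 22

Derivation:
pos=0: enter COMMENT mode (saw '/*')
exit COMMENT mode (now at pos=8)
pos=8: emit SEMI ';'
pos=9: emit LPAREN '('
pos=11: enter COMMENT mode (saw '/*')
exit COMMENT mode (now at pos=21)
pos=22: enter STRING mode
pos=22: ERROR — unterminated string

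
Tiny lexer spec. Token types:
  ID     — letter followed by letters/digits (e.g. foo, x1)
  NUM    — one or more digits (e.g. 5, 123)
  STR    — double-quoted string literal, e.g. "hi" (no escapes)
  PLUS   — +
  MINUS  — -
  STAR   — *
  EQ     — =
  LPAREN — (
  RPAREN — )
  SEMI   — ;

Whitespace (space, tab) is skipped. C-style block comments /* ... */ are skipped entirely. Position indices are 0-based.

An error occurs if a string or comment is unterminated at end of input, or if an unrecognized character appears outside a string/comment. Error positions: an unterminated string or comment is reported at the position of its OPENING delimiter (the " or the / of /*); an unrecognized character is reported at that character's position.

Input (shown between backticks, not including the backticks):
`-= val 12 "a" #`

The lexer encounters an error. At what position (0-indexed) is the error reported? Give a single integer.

Answer: 14

Derivation:
pos=0: emit MINUS '-'
pos=1: emit EQ '='
pos=3: emit ID 'val' (now at pos=6)
pos=7: emit NUM '12' (now at pos=9)
pos=10: enter STRING mode
pos=10: emit STR "a" (now at pos=13)
pos=14: ERROR — unrecognized char '#'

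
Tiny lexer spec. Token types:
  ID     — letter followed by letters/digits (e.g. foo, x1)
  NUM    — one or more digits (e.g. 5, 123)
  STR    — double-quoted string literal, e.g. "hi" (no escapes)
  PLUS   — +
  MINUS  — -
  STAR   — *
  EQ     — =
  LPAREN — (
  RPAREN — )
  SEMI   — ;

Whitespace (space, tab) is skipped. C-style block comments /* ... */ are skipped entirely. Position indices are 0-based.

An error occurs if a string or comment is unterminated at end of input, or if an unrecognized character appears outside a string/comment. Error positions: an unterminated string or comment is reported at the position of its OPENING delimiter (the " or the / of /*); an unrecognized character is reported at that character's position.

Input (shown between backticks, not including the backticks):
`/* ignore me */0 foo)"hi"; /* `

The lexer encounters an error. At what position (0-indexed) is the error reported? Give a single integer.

pos=0: enter COMMENT mode (saw '/*')
exit COMMENT mode (now at pos=15)
pos=15: emit NUM '0' (now at pos=16)
pos=17: emit ID 'foo' (now at pos=20)
pos=20: emit RPAREN ')'
pos=21: enter STRING mode
pos=21: emit STR "hi" (now at pos=25)
pos=25: emit SEMI ';'
pos=27: enter COMMENT mode (saw '/*')
pos=27: ERROR — unterminated comment (reached EOF)

Answer: 27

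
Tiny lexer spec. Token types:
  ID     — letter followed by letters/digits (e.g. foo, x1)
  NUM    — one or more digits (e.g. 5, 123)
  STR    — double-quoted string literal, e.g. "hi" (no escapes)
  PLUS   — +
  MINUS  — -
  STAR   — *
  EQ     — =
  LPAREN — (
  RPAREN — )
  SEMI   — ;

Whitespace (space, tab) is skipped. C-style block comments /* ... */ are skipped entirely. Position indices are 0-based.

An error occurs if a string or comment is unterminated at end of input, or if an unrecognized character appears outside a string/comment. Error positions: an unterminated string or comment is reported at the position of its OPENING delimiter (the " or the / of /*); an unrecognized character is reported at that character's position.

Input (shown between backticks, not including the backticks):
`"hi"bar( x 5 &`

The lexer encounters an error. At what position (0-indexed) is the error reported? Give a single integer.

pos=0: enter STRING mode
pos=0: emit STR "hi" (now at pos=4)
pos=4: emit ID 'bar' (now at pos=7)
pos=7: emit LPAREN '('
pos=9: emit ID 'x' (now at pos=10)
pos=11: emit NUM '5' (now at pos=12)
pos=13: ERROR — unrecognized char '&'

Answer: 13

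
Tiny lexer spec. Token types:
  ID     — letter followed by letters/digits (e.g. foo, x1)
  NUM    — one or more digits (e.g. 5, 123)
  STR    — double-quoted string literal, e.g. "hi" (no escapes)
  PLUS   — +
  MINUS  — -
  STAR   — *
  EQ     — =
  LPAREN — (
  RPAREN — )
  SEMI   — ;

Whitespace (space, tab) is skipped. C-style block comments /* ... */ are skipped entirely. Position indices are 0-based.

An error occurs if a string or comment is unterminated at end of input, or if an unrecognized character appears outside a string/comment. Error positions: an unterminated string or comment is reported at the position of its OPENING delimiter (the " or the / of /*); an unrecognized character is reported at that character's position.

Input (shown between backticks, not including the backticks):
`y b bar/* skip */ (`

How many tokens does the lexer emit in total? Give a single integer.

Answer: 4

Derivation:
pos=0: emit ID 'y' (now at pos=1)
pos=2: emit ID 'b' (now at pos=3)
pos=4: emit ID 'bar' (now at pos=7)
pos=7: enter COMMENT mode (saw '/*')
exit COMMENT mode (now at pos=17)
pos=18: emit LPAREN '('
DONE. 4 tokens: [ID, ID, ID, LPAREN]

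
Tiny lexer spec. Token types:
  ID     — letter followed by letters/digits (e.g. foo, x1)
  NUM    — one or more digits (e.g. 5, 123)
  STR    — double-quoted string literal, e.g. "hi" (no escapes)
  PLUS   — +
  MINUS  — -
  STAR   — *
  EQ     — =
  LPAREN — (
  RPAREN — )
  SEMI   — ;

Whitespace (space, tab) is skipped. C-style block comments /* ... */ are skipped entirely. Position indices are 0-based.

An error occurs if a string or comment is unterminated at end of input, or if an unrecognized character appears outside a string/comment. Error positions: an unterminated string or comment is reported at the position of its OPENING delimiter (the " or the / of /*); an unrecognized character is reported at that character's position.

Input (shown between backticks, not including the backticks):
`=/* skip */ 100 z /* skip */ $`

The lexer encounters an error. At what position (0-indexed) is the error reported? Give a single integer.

pos=0: emit EQ '='
pos=1: enter COMMENT mode (saw '/*')
exit COMMENT mode (now at pos=11)
pos=12: emit NUM '100' (now at pos=15)
pos=16: emit ID 'z' (now at pos=17)
pos=18: enter COMMENT mode (saw '/*')
exit COMMENT mode (now at pos=28)
pos=29: ERROR — unrecognized char '$'

Answer: 29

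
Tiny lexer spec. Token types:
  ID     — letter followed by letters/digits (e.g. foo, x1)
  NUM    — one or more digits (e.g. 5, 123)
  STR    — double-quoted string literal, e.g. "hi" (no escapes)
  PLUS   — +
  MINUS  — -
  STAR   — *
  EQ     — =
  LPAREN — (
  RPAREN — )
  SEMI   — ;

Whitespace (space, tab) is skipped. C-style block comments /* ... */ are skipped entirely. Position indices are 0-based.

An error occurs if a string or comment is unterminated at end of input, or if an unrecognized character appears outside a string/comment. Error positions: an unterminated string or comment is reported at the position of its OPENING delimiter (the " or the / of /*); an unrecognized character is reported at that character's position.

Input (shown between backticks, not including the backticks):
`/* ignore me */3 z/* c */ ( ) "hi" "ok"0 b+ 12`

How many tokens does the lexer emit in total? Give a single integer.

Answer: 10

Derivation:
pos=0: enter COMMENT mode (saw '/*')
exit COMMENT mode (now at pos=15)
pos=15: emit NUM '3' (now at pos=16)
pos=17: emit ID 'z' (now at pos=18)
pos=18: enter COMMENT mode (saw '/*')
exit COMMENT mode (now at pos=25)
pos=26: emit LPAREN '('
pos=28: emit RPAREN ')'
pos=30: enter STRING mode
pos=30: emit STR "hi" (now at pos=34)
pos=35: enter STRING mode
pos=35: emit STR "ok" (now at pos=39)
pos=39: emit NUM '0' (now at pos=40)
pos=41: emit ID 'b' (now at pos=42)
pos=42: emit PLUS '+'
pos=44: emit NUM '12' (now at pos=46)
DONE. 10 tokens: [NUM, ID, LPAREN, RPAREN, STR, STR, NUM, ID, PLUS, NUM]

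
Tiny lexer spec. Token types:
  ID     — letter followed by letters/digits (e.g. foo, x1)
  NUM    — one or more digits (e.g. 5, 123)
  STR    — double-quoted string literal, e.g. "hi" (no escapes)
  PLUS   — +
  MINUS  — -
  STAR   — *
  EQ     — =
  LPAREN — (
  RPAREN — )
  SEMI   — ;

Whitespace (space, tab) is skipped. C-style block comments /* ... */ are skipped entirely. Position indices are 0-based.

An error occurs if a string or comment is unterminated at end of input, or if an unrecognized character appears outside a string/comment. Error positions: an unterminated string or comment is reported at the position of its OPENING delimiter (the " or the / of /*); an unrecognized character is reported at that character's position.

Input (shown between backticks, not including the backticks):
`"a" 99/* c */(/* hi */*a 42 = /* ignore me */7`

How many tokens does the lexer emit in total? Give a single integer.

Answer: 8

Derivation:
pos=0: enter STRING mode
pos=0: emit STR "a" (now at pos=3)
pos=4: emit NUM '99' (now at pos=6)
pos=6: enter COMMENT mode (saw '/*')
exit COMMENT mode (now at pos=13)
pos=13: emit LPAREN '('
pos=14: enter COMMENT mode (saw '/*')
exit COMMENT mode (now at pos=22)
pos=22: emit STAR '*'
pos=23: emit ID 'a' (now at pos=24)
pos=25: emit NUM '42' (now at pos=27)
pos=28: emit EQ '='
pos=30: enter COMMENT mode (saw '/*')
exit COMMENT mode (now at pos=45)
pos=45: emit NUM '7' (now at pos=46)
DONE. 8 tokens: [STR, NUM, LPAREN, STAR, ID, NUM, EQ, NUM]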